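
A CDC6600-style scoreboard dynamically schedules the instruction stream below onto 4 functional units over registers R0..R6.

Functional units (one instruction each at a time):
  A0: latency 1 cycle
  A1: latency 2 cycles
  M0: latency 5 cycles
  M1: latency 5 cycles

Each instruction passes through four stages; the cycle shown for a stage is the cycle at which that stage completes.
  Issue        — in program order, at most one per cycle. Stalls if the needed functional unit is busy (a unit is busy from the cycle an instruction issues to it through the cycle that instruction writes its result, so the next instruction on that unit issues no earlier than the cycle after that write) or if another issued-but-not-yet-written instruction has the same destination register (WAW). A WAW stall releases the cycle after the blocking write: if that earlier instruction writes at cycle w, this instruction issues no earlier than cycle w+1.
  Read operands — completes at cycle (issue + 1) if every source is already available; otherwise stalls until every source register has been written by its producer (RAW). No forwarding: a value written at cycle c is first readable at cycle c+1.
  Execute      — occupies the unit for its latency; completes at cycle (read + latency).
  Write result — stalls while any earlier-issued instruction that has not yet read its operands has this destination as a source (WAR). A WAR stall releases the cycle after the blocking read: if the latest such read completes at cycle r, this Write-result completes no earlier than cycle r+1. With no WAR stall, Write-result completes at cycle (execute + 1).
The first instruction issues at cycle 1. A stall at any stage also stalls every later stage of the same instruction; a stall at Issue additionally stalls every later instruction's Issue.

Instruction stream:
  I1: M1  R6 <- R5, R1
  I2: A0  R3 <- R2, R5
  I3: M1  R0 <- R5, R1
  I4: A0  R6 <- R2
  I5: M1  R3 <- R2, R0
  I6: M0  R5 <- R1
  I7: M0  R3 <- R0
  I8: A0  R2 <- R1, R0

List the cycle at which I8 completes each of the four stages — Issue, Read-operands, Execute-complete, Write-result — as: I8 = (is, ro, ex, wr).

I8 = (27, 28, 29, 30)

  I1 | 1 | 2 | 7 | 8
  I2 | 2 | 3 | 4 | 5
  I3 | 9 | 10 | 15 | 16   struct: M1 busy until I1 writes@8
  I4 | 10 | 11 | 12 | 13
  I5 | 17 | 18 | 23 | 24   struct: M1 busy until I3 writes@16
  I6 | 18 | 19 | 24 | 25
  I7 | 26 | 27 | 32 | 33   struct: M0 busy until I6 writes@25
  I8 | 27 | 28 | 29 | 30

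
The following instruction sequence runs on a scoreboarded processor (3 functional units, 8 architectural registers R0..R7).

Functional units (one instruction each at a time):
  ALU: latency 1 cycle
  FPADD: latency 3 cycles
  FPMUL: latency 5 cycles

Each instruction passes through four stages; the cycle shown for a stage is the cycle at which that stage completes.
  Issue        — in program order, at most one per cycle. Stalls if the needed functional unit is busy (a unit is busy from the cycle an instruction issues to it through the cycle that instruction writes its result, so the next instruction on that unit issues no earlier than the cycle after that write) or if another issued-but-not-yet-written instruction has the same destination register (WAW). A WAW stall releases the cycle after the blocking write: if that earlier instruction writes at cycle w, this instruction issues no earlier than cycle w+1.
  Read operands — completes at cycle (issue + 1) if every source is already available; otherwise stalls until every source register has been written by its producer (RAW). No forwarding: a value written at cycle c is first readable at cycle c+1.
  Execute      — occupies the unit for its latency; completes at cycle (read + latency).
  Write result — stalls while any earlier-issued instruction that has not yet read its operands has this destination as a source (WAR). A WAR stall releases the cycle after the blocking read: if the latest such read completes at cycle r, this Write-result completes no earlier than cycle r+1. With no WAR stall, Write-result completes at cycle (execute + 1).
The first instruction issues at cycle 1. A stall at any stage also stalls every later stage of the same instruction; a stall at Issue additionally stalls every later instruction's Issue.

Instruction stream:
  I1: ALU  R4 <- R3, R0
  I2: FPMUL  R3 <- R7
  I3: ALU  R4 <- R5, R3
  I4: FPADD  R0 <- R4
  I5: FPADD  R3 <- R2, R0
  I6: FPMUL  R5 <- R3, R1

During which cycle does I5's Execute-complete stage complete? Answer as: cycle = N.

[I1] 1/2/3/4
[I2] 2/3/8/9
[I3] 5/10/11/12  (struct: ALU busy until I1 writes@4; RAW R3: wait I2 write@9)
[I4] 6/13/16/17  (RAW R4: wait I3 write@12)
[I5] 18/19/22/23  (struct: FPADD busy until I4 writes@17)
[I6] 19/24/29/30  (RAW R3: wait I5 write@23)

cycle = 22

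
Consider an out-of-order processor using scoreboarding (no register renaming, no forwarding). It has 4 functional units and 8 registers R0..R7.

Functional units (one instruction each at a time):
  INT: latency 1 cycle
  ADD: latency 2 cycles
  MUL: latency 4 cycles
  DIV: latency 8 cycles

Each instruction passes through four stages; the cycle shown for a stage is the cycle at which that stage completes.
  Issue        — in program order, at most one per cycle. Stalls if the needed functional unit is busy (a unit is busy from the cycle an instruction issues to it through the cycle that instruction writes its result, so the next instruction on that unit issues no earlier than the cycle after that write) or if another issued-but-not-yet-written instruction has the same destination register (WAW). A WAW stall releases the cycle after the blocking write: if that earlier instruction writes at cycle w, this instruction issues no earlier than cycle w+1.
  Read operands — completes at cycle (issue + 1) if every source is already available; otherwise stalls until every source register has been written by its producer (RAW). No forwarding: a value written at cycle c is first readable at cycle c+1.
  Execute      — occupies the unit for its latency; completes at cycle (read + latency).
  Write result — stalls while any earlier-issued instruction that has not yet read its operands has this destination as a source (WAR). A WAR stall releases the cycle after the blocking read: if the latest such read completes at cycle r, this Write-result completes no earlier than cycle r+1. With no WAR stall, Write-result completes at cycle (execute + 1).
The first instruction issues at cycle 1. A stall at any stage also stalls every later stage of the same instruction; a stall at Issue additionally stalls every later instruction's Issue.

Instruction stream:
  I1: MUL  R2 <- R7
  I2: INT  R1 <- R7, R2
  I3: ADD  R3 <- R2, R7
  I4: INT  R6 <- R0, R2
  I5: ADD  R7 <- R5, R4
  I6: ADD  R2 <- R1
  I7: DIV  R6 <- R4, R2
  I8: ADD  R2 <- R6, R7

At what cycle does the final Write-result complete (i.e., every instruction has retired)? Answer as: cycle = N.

cycle = 35

1) issue 1, read 2, done 6, write 7
2) issue 2, read 8, done 9, write 10  <RAW R2: wait I1 write@7>
3) issue 3, read 8, done 10, write 11  <RAW R2: wait I1 write@7>
4) issue 11, read 12, done 13, write 14  <struct: INT busy until I2 writes@10>
5) issue 12, read 13, done 15, write 16
6) issue 17, read 18, done 20, write 21  <struct: ADD busy until I5 writes@16>
7) issue 18, read 22, done 30, write 31  <RAW R2: wait I6 write@21>
8) issue 22, read 32, done 34, write 35  <struct: ADD busy until I6 writes@21 / RAW R6: wait I7 write@31>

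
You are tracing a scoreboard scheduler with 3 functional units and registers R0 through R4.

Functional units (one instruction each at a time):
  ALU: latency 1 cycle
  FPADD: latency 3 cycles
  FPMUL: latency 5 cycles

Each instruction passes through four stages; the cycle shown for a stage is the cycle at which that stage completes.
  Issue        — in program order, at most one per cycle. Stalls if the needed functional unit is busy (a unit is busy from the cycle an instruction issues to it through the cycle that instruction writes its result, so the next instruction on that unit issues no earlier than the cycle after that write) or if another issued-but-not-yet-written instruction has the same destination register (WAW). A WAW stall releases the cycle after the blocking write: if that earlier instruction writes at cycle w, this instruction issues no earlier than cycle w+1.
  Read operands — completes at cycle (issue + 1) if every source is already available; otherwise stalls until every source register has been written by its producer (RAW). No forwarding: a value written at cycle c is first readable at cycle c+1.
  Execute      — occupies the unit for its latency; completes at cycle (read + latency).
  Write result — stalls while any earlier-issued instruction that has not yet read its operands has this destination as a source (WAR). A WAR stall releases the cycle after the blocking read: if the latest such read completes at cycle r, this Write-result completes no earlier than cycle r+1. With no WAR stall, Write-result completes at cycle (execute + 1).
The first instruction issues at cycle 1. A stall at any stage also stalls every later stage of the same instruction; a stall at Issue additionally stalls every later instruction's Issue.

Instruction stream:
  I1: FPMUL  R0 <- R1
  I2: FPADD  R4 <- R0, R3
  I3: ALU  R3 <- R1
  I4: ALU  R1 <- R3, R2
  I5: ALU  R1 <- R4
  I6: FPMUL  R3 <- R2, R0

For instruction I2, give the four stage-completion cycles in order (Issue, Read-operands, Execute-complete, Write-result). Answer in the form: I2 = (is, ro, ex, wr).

[1] I1 dispatched to FPMUL
[2] I1 operands ready | I2 dispatched to FPADD
[3] I3 dispatched to ALU
[4] I3 operands ready
[5] I3 complete
[7] I1 complete
[8] R0←I1
[9] I2 operands ready
[10] R3←I3
[11] I4 dispatched to ALU
[12] I2 complete | I4 operands ready
[13] R4←I2 | I4 complete
[14] R1←I4
[15] I5 dispatched to ALU
[16] I5 operands ready | I6 dispatched to FPMUL
[17] I5 complete | I6 operands ready
[18] R1←I5
[22] I6 complete
[23] R3←I6

I2 = (2, 9, 12, 13)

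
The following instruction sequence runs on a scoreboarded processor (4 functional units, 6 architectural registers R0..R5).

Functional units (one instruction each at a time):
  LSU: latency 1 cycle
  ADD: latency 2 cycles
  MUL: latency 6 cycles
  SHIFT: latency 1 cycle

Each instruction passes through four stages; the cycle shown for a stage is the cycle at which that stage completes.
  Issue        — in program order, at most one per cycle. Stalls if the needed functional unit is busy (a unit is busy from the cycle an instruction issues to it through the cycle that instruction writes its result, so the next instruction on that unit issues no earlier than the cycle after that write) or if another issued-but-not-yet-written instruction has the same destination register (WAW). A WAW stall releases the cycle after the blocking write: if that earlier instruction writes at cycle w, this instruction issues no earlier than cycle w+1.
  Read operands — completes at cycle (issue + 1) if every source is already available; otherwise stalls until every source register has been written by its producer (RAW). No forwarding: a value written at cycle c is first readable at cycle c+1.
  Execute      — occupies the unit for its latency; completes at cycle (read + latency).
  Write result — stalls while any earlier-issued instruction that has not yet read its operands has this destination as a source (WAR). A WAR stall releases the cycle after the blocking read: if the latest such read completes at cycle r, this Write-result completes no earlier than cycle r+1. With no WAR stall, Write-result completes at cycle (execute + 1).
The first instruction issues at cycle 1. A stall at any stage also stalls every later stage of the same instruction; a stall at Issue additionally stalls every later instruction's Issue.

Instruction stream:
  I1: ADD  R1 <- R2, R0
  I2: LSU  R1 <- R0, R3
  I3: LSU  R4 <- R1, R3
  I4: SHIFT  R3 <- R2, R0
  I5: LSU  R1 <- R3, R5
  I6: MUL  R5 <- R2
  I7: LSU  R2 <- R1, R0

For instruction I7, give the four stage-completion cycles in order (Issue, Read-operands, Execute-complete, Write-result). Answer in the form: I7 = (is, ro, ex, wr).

I7 = (18, 19, 20, 21)

[1] I1 issues→ADD
[2] I1 reads
[4] I1 exec-done
[5] I1 writes R1
[6] I2 issues→LSU
[7] I2 reads
[8] I2 exec-done
[9] I2 writes R1
[10] I3 issues→LSU
[11] I3 reads; I4 issues→SHIFT
[12] I3 exec-done; I4 reads
[13] I3 writes R4; I4 exec-done
[14] I4 writes R3; I5 issues→LSU
[15] I5 reads; I6 issues→MUL
[16] I5 exec-done; I6 reads
[17] I5 writes R1
[18] I7 issues→LSU
[19] I7 reads
[20] I7 exec-done
[21] I7 writes R2
[22] I6 exec-done
[23] I6 writes R5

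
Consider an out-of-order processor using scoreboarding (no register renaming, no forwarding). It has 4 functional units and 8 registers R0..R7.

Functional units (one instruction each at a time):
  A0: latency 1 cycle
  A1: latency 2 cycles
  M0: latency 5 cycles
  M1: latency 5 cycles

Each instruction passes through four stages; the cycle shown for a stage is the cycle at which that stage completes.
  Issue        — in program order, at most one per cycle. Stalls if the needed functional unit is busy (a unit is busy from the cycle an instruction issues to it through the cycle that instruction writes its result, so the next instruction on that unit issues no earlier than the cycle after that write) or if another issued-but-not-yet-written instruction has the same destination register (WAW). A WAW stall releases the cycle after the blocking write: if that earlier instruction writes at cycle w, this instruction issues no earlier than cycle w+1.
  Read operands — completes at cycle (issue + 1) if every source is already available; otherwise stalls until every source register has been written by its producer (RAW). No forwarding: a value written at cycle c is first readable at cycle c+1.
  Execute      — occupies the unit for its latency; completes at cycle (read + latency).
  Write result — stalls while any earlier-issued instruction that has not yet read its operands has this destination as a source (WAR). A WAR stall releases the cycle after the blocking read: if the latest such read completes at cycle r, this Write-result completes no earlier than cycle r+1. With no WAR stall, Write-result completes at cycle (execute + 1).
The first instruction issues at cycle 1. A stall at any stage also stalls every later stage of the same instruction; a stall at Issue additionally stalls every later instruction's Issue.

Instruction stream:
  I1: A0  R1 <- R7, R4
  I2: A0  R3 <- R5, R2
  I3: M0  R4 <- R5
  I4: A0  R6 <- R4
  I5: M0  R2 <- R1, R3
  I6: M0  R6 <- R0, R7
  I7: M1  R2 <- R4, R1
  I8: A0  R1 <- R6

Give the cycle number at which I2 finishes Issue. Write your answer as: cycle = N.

cycle = 5

c1: I1 issues→A0
c2: I1 reads
c3: I1 exec-done
c4: I1 writes R1
c5: I2 issues→A0
c6: I2 reads, I3 issues→M0
c7: I2 exec-done, I3 reads
c8: I2 writes R3
c9: I4 issues→A0
c12: I3 exec-done
c13: I3 writes R4
c14: I4 reads, I5 issues→M0
c15: I4 exec-done, I5 reads
c16: I4 writes R6
c20: I5 exec-done
c21: I5 writes R2
c22: I6 issues→M0
c23: I6 reads, I7 issues→M1
c24: I7 reads, I8 issues→A0
c28: I6 exec-done
c29: I6 writes R6, I7 exec-done
c30: I7 writes R2, I8 reads
c31: I8 exec-done
c32: I8 writes R1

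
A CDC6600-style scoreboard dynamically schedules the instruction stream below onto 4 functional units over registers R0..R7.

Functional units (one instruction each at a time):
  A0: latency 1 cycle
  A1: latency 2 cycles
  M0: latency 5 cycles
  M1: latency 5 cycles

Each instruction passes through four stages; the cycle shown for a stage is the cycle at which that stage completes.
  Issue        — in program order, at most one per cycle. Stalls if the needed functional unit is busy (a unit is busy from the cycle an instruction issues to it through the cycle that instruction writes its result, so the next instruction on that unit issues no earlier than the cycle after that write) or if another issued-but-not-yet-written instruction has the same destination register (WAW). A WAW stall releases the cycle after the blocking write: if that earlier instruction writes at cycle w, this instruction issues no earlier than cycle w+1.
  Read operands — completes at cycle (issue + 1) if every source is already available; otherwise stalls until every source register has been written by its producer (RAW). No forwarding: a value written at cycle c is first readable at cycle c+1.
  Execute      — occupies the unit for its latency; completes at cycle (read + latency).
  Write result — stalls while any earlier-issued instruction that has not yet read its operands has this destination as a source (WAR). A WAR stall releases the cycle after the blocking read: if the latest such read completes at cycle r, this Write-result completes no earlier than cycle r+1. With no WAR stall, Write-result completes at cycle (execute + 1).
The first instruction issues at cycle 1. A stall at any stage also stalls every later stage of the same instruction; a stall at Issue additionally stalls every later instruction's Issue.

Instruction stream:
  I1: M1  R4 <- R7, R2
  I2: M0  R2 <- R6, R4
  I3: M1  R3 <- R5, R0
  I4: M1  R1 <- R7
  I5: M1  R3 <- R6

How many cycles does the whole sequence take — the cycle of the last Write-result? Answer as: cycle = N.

cycle = 32

cycle 1: I1→M1
cycle 2: I1 RO, I2→M0
cycle 7: I1 EX
cycle 8: I1 WR R4
cycle 9: I2 RO, I3→M1
cycle 10: I3 RO
cycle 14: I2 EX
cycle 15: I2 WR R2, I3 EX
cycle 16: I3 WR R3
cycle 17: I4→M1
cycle 18: I4 RO
cycle 23: I4 EX
cycle 24: I4 WR R1
cycle 25: I5→M1
cycle 26: I5 RO
cycle 31: I5 EX
cycle 32: I5 WR R3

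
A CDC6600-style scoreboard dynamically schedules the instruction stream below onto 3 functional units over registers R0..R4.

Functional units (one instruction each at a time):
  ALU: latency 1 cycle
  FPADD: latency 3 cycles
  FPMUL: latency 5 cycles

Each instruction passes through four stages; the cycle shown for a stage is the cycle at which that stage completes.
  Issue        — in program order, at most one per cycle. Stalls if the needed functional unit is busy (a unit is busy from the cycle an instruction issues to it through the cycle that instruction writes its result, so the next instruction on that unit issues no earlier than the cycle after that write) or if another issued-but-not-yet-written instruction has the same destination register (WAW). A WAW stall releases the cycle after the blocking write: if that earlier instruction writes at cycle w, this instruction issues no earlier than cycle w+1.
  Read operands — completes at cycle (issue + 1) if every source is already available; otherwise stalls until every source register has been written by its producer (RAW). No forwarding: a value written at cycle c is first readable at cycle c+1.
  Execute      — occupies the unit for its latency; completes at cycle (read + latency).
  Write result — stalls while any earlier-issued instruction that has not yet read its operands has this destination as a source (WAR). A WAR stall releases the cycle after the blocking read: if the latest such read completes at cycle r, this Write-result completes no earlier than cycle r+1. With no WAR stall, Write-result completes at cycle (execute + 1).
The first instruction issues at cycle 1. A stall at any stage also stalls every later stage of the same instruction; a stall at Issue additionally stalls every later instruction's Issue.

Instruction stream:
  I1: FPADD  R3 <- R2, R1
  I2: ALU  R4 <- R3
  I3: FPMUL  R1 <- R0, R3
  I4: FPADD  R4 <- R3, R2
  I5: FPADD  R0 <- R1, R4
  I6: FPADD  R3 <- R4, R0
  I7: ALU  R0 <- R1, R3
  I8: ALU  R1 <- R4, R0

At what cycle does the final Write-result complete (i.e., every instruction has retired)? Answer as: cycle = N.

I1  is:1  ro:2  ex:5  wr:6
I2  is:2  ro:7  ex:8  wr:9  — RAW R3: wait I1 write@6
I3  is:3  ro:7  ex:12  wr:13  — RAW R3: wait I1 write@6
I4  is:10  ro:11  ex:14  wr:15  — WAW R4: wait I2 write@9
I5  is:16  ro:17  ex:20  wr:21  — struct: FPADD busy until I4 writes@15
I6  is:22  ro:23  ex:26  wr:27  — struct: FPADD busy until I5 writes@21
I7  is:23  ro:28  ex:29  wr:30  — RAW R3: wait I6 write@27
I8  is:31  ro:32  ex:33  wr:34  — struct: ALU busy until I7 writes@30

cycle = 34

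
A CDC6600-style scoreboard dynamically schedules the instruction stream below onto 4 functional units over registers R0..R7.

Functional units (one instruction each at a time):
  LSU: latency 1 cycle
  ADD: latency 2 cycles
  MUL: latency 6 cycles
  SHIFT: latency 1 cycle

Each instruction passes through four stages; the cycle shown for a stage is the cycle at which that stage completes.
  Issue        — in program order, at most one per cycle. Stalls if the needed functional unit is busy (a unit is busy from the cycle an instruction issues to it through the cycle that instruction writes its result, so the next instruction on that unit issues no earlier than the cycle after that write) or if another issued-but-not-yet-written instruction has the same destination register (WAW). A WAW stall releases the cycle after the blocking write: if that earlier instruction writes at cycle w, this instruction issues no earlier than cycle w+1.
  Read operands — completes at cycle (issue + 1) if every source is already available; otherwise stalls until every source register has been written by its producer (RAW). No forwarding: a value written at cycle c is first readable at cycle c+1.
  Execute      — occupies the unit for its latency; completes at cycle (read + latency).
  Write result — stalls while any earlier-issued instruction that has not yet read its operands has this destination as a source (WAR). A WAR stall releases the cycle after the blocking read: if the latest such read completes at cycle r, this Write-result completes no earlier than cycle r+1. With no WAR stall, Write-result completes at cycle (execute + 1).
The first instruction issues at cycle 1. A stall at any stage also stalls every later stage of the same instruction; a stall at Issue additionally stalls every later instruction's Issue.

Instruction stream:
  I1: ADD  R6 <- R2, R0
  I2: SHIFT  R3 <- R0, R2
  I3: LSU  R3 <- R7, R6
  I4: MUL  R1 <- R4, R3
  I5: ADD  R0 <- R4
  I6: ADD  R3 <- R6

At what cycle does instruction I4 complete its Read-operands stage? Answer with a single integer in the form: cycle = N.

[1] issue I1 (ADD)
[2] I1 read-ops, issue I2 (SHIFT)
[3] I2 read-ops
[4] I1 finished on ADD, I2 finished on SHIFT
[5] I1→R6, I2→R3
[6] issue I3 (LSU)
[7] I3 read-ops, issue I4 (MUL)
[8] I3 finished on LSU, issue I5 (ADD)
[9] I3→R3, I5 read-ops
[10] I4 read-ops
[11] I5 finished on ADD
[12] I5→R0
[13] issue I6 (ADD)
[14] I6 read-ops
[16] I4 finished on MUL, I6 finished on ADD
[17] I4→R1, I6→R3

cycle = 10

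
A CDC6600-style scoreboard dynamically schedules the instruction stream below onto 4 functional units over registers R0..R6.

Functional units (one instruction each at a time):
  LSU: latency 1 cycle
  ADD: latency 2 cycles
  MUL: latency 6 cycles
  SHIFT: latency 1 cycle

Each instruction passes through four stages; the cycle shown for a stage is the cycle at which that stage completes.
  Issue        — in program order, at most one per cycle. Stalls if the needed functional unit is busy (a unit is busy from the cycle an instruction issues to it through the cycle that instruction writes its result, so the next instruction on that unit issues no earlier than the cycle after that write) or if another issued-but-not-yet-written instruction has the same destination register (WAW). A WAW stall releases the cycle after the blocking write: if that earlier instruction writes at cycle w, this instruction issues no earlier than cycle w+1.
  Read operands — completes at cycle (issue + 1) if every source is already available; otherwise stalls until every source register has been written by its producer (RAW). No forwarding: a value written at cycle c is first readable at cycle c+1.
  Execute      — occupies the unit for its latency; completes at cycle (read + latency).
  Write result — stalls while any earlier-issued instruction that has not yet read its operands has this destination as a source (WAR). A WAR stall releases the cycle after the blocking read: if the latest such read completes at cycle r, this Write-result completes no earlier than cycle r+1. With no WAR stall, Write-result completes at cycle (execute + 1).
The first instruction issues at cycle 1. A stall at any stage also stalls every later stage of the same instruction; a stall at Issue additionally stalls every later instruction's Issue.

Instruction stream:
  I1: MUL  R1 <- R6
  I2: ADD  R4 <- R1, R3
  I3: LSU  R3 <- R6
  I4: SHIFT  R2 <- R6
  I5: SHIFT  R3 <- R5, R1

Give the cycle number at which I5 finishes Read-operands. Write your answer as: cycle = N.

I1 -> (1, 2, 8, 9)
I2 -> (2, 10, 12, 13)  // RAW R1: wait I1 write@9
I3 -> (3, 4, 5, 11)  // WAR R3: wait I2 read@10
I4 -> (4, 5, 6, 7)
I5 -> (12, 13, 14, 15)  // WAW R3: wait I3 write@11

cycle = 13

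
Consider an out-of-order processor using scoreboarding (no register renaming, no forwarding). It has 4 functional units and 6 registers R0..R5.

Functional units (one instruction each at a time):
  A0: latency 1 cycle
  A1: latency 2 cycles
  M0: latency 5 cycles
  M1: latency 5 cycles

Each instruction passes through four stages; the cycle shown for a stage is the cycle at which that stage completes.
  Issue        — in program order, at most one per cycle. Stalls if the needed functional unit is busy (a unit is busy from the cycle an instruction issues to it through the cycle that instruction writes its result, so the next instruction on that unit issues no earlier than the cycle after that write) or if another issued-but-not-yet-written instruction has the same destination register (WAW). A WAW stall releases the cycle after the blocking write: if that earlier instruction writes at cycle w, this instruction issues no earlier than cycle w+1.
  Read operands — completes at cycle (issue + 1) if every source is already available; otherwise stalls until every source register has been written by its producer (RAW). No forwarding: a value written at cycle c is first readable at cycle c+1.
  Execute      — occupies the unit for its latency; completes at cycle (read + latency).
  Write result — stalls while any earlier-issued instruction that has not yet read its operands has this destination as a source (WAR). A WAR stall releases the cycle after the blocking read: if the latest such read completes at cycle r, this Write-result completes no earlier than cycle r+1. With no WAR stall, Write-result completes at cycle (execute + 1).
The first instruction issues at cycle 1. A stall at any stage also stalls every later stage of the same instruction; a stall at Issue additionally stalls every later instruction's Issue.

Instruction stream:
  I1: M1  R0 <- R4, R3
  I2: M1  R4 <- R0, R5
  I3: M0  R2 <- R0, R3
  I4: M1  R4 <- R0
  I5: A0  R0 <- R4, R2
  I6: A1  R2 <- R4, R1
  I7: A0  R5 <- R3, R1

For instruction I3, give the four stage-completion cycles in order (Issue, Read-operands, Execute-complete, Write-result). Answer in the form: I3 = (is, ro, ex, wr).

I3 = (10, 11, 16, 17)

cycle 1: issue I1 (M1)
cycle 2: I1 read-ops
cycle 7: I1 finished on M1
cycle 8: I1→R0
cycle 9: issue I2 (M1)
cycle 10: I2 read-ops · issue I3 (M0)
cycle 11: I3 read-ops
cycle 15: I2 finished on M1
cycle 16: I2→R4 · I3 finished on M0
cycle 17: I3→R2 · issue I4 (M1)
cycle 18: I4 read-ops · issue I5 (A0)
cycle 19: issue I6 (A1)
cycle 23: I4 finished on M1
cycle 24: I4→R4
cycle 25: I5 read-ops · I6 read-ops
cycle 26: I5 finished on A0
cycle 27: I5→R0 · I6 finished on A1
cycle 28: I6→R2 · issue I7 (A0)
cycle 29: I7 read-ops
cycle 30: I7 finished on A0
cycle 31: I7→R5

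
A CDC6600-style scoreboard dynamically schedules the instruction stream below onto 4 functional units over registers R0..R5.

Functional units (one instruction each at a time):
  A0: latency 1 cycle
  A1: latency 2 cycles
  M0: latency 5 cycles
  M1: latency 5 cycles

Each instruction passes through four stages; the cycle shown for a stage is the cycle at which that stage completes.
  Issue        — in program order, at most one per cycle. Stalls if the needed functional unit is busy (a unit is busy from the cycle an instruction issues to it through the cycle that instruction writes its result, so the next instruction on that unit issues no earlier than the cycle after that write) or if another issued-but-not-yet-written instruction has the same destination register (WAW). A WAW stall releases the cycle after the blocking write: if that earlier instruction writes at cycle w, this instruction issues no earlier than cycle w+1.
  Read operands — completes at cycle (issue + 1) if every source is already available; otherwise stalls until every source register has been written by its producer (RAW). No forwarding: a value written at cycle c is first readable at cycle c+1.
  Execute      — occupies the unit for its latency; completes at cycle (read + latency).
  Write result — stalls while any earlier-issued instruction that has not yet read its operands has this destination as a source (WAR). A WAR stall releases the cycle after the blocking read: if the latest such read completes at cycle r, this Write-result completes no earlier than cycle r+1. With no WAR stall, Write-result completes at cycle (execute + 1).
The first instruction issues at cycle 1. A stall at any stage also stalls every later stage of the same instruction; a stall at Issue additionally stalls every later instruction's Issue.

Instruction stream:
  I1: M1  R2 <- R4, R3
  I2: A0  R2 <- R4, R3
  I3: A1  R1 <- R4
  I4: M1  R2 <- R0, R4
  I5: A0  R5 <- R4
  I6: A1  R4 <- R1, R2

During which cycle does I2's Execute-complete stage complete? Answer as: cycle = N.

cycle = 11

I1 -> (1, 2, 7, 8)
I2 -> (9, 10, 11, 12)  // WAW R2: wait I1 write@8
I3 -> (10, 11, 13, 14)
I4 -> (13, 14, 19, 20)  // WAW R2: wait I2 write@12
I5 -> (14, 15, 16, 17)
I6 -> (15, 21, 23, 24)  // RAW R2: wait I4 write@20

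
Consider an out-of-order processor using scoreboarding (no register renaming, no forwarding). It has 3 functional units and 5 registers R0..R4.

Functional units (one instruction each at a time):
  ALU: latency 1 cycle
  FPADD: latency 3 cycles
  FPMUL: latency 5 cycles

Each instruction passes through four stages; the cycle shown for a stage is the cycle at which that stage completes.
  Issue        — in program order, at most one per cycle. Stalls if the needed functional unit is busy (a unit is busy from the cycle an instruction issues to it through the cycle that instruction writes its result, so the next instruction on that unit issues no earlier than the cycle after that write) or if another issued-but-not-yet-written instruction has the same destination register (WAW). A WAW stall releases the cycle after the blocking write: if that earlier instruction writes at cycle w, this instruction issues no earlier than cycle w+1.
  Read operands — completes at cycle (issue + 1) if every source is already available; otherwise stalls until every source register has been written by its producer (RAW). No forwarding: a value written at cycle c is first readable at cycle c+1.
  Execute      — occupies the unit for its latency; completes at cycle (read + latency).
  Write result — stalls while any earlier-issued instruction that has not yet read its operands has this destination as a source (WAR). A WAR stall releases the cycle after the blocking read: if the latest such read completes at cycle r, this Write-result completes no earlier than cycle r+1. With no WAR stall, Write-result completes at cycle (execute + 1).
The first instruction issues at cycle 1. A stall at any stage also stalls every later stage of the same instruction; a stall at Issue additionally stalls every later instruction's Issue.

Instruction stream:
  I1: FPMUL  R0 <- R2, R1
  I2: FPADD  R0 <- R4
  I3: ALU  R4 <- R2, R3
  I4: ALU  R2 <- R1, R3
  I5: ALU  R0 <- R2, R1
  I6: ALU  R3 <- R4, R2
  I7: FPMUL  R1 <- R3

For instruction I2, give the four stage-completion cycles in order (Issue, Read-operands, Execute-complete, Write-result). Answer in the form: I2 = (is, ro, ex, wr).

I2 = (9, 10, 13, 14)

cycle 1: I1 issues→FPMUL
cycle 2: I1 reads
cycle 7: I1 exec-done
cycle 8: I1 writes R0
cycle 9: I2 issues→FPADD
cycle 10: I2 reads; I3 issues→ALU
cycle 11: I3 reads
cycle 12: I3 exec-done
cycle 13: I2 exec-done; I3 writes R4
cycle 14: I2 writes R0; I4 issues→ALU
cycle 15: I4 reads
cycle 16: I4 exec-done
cycle 17: I4 writes R2
cycle 18: I5 issues→ALU
cycle 19: I5 reads
cycle 20: I5 exec-done
cycle 21: I5 writes R0
cycle 22: I6 issues→ALU
cycle 23: I6 reads; I7 issues→FPMUL
cycle 24: I6 exec-done
cycle 25: I6 writes R3
cycle 26: I7 reads
cycle 31: I7 exec-done
cycle 32: I7 writes R1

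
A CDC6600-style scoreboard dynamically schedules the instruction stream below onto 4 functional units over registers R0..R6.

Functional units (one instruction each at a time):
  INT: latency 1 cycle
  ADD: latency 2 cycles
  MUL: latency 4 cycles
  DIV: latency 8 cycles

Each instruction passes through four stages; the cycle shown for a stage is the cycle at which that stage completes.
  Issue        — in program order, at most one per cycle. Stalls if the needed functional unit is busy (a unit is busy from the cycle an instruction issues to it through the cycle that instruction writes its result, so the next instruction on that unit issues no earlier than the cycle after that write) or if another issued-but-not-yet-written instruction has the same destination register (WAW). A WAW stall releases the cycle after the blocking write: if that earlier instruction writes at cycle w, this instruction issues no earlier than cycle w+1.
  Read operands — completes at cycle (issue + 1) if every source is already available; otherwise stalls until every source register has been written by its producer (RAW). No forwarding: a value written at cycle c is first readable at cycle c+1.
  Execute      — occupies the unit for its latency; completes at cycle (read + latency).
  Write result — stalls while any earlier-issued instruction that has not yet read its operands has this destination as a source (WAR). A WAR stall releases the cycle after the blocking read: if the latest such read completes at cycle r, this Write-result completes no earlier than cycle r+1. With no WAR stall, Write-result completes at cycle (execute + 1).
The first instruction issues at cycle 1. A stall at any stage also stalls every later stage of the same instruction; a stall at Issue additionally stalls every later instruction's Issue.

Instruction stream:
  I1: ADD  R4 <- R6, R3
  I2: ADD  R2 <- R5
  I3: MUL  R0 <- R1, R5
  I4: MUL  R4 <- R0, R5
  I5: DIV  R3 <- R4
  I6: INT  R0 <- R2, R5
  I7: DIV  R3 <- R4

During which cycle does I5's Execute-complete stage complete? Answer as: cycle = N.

I1 -> (1, 2, 4, 5)
I2 -> (6, 7, 9, 10)  // struct: ADD busy until I1 writes@5
I3 -> (7, 8, 12, 13)
I4 -> (14, 15, 19, 20)  // struct: MUL busy until I3 writes@13
I5 -> (15, 21, 29, 30)  // RAW R4: wait I4 write@20
I6 -> (16, 17, 18, 19)
I7 -> (31, 32, 40, 41)  // struct: DIV busy until I5 writes@30

cycle = 29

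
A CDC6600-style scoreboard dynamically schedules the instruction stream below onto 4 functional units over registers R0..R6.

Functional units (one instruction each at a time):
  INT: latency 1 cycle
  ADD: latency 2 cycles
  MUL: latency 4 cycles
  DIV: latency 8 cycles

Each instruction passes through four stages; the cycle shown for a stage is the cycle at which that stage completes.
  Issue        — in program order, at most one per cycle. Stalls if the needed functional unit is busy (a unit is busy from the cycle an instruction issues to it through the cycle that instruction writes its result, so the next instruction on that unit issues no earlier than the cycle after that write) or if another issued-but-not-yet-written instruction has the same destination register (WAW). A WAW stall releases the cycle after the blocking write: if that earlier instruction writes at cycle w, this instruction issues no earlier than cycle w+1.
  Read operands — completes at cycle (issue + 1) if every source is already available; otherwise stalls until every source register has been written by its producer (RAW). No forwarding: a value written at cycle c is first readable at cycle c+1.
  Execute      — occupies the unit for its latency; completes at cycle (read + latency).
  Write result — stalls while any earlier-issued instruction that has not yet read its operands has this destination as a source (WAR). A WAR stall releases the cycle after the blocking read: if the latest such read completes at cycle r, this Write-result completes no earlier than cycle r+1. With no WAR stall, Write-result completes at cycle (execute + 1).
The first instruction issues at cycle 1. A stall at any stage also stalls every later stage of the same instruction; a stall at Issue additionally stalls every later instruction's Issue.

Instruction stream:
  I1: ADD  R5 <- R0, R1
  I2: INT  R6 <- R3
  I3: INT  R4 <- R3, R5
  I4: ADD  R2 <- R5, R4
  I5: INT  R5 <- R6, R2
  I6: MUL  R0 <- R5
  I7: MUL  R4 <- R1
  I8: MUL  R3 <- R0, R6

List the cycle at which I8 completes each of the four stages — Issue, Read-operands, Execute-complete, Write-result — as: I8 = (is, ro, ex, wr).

I8 = (30, 31, 35, 36)

I1  is:1  ro:2  ex:4  wr:5
I2  is:2  ro:3  ex:4  wr:5
I3  is:6  ro:7  ex:8  wr:9  — struct: INT busy until I2 writes@5
I4  is:7  ro:10  ex:12  wr:13  — RAW R4: wait I3 write@9
I5  is:10  ro:14  ex:15  wr:16  — struct: INT busy until I3 writes@9, RAW R2: wait I4 write@13
I6  is:11  ro:17  ex:21  wr:22  — RAW R5: wait I5 write@16
I7  is:23  ro:24  ex:28  wr:29  — struct: MUL busy until I6 writes@22
I8  is:30  ro:31  ex:35  wr:36  — struct: MUL busy until I7 writes@29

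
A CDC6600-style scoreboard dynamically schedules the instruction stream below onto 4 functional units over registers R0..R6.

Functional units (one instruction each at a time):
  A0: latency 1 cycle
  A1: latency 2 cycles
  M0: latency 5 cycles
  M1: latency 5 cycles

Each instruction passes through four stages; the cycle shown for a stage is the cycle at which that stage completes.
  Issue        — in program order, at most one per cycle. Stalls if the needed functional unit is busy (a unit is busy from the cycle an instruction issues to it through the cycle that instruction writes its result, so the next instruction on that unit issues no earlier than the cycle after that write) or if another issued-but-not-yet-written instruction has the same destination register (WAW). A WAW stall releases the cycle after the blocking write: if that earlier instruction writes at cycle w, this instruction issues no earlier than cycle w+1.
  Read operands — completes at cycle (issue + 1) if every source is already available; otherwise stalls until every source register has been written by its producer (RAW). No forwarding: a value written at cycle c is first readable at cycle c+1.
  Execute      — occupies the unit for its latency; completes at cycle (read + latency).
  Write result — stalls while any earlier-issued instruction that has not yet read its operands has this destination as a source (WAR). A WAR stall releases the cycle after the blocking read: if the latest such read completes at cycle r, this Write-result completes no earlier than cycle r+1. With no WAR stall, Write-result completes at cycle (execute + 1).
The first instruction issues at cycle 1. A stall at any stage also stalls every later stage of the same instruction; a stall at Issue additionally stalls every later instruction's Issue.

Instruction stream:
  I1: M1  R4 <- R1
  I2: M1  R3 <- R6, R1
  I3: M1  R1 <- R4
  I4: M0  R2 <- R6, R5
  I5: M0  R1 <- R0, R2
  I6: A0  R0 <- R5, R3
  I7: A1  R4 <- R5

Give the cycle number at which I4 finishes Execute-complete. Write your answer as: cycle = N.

cycle = 24

t=1  I1 issues→M1
t=2  I1 reads
t=7  I1 exec-done
t=8  I1 writes R4
t=9  I2 issues→M1
t=10  I2 reads
t=15  I2 exec-done
t=16  I2 writes R3
t=17  I3 issues→M1
t=18  I3 reads; I4 issues→M0
t=19  I4 reads
t=23  I3 exec-done
t=24  I3 writes R1; I4 exec-done
t=25  I4 writes R2
t=26  I5 issues→M0
t=27  I5 reads; I6 issues→A0
t=28  I6 reads; I7 issues→A1
t=29  I6 exec-done; I7 reads
t=30  I6 writes R0
t=31  I7 exec-done
t=32  I5 exec-done; I7 writes R4
t=33  I5 writes R1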